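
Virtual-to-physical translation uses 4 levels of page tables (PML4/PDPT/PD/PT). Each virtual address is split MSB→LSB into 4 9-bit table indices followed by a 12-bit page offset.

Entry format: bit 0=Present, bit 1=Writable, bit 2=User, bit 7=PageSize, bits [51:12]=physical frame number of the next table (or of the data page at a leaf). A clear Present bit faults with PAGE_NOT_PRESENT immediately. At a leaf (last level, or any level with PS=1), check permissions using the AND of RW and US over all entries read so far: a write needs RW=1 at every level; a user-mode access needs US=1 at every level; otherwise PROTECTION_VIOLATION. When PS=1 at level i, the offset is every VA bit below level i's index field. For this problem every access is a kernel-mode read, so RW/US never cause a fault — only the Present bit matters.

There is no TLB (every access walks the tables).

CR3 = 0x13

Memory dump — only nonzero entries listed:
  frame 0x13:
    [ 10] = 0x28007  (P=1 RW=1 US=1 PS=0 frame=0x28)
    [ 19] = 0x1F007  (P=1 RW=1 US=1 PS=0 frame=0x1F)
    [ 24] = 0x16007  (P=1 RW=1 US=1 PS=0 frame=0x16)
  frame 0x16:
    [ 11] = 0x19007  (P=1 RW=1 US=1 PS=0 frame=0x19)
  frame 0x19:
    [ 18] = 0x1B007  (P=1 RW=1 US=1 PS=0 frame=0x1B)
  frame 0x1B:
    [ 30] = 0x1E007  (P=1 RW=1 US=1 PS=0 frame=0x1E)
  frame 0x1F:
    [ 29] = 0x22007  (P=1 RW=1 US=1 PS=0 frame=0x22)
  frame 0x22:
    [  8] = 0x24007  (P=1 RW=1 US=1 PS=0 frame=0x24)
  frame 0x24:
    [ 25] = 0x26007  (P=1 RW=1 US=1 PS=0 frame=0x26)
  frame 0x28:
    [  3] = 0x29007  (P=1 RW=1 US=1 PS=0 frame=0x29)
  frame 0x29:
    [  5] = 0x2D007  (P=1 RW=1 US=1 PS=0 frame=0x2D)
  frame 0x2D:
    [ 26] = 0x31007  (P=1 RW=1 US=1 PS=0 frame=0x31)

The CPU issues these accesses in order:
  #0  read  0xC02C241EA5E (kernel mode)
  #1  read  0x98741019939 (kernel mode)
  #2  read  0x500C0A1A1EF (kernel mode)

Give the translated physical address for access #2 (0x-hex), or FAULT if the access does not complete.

Per-access translation:
#0 VA=0xC02C241EA5E (r,kernel):
  [0] read 0x13 idx=24: raw=0x16007 flags P=1 W=1 U=1 S=0
  [1] read 0x16 idx=11: raw=0x19007 flags P=1 W=1 U=1 S=0
  [2] read 0x19 idx=18: raw=0x1B007 flags P=1 W=1 U=1 S=0
  [3] read 0x1B idx=30: raw=0x1E007 flags P=1 W=1 U=1 S=0
  → PA=0x1EA5E  (4 entries read)
#1 VA=0x98741019939 (r,kernel):
  [0] read 0x13 idx=19: raw=0x1F007 flags P=1 W=1 U=1 S=0
  [1] read 0x1F idx=29: raw=0x22007 flags P=1 W=1 U=1 S=0
  [2] read 0x22 idx=8: raw=0x24007 flags P=1 W=1 U=1 S=0
  [3] read 0x24 idx=25: raw=0x26007 flags P=1 W=1 U=1 S=0
  → PA=0x26939  (4 entries read)
#2 VA=0x500C0A1A1EF (r,kernel):
  [0] read 0x13 idx=10: raw=0x28007 flags P=1 W=1 U=1 S=0
  [1] read 0x28 idx=3: raw=0x29007 flags P=1 W=1 U=1 S=0
  [2] read 0x29 idx=5: raw=0x2D007 flags P=1 W=1 U=1 S=0
  [3] read 0x2D idx=26: raw=0x31007 flags P=1 W=1 U=1 S=0
  → PA=0x311EF  (4 entries read)

Access #2 PA: 0x311EF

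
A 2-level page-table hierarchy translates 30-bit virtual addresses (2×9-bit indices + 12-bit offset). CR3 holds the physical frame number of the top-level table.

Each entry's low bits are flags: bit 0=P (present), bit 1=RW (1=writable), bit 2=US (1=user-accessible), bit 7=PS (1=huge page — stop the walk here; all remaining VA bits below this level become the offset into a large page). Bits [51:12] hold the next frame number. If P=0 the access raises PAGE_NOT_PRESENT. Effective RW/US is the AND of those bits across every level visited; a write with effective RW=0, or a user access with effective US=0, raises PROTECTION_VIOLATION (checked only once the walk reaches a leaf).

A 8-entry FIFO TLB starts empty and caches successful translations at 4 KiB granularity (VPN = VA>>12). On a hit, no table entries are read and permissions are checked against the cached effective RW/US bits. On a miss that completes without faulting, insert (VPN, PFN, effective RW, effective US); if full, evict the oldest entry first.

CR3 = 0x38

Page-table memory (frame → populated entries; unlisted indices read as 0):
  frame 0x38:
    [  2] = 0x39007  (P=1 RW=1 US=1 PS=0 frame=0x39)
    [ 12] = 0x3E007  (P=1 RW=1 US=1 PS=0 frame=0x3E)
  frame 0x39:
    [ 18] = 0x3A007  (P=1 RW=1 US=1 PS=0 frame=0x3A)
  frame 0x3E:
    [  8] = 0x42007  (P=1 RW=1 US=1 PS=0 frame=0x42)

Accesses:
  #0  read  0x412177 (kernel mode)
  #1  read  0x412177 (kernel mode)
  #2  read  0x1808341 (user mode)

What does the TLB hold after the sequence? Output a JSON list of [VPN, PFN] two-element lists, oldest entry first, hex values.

Trace:
#0 VA=0x412177 (r,kernel):
  L0 @0x38[2] → 0x39007  P=1,RW=1,US=1,PS=0
  L1 @0x39[18] → 0x3A007  P=1,RW=1,US=1,PS=0
  ⇒ phys 0x3A177  [2 reads]
#1 VA=0x412177 (r,kernel):
  TLB hit vpn=0x412 → PA=0x3A177
#2 VA=0x1808341 (r,user):
  L0 @0x38[12] → 0x3E007  P=1,RW=1,US=1,PS=0
  L1 @0x3E[8] → 0x42007  P=1,RW=1,US=1,PS=0
  ⇒ phys 0x42341  [2 reads]

TLB: [["0x412", "0x3A"], ["0x1808", "0x42"]]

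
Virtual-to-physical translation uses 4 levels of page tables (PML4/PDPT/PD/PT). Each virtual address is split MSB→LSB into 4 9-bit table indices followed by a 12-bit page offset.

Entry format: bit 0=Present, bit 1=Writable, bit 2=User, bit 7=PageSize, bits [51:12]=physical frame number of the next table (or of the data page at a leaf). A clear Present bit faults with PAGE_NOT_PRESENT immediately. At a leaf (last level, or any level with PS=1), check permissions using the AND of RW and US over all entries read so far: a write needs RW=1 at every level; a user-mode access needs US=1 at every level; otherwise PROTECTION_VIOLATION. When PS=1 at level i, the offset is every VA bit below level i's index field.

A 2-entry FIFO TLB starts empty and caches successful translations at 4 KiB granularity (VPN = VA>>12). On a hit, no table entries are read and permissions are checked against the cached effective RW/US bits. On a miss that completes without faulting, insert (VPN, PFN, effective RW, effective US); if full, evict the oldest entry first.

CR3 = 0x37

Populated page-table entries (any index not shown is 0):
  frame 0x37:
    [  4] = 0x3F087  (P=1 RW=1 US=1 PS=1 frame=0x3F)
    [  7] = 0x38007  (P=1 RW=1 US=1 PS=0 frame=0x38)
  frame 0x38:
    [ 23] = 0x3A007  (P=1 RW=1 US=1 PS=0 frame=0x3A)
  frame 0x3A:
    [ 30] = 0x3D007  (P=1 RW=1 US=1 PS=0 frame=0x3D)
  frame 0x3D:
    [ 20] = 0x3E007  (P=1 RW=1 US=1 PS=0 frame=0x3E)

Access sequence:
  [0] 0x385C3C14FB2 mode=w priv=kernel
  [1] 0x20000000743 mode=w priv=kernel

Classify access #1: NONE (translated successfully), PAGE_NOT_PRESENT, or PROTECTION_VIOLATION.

Walk each access:
#0 VA=0x385C3C14FB2 (w,kernel):
  [0] read 0x37 idx=7: raw=0x38007 flags P=1 W=1 U=1 S=0
  [1] read 0x38 idx=23: raw=0x3A007 flags P=1 W=1 U=1 S=0
  [2] read 0x3A idx=30: raw=0x3D007 flags P=1 W=1 U=1 S=0
  [3] read 0x3D idx=20: raw=0x3E007 flags P=1 W=1 U=1 S=0
  → PA=0x3EFB2  (4 entries read)
#1 VA=0x20000000743 (w,kernel):
  [0] read 0x37 idx=4: raw=0x3F087 flags P=1 W=1 U=1 S=1
  → PA=0x3F743 (huge @L0)  (1 entries read)

Access #1 fault: NONE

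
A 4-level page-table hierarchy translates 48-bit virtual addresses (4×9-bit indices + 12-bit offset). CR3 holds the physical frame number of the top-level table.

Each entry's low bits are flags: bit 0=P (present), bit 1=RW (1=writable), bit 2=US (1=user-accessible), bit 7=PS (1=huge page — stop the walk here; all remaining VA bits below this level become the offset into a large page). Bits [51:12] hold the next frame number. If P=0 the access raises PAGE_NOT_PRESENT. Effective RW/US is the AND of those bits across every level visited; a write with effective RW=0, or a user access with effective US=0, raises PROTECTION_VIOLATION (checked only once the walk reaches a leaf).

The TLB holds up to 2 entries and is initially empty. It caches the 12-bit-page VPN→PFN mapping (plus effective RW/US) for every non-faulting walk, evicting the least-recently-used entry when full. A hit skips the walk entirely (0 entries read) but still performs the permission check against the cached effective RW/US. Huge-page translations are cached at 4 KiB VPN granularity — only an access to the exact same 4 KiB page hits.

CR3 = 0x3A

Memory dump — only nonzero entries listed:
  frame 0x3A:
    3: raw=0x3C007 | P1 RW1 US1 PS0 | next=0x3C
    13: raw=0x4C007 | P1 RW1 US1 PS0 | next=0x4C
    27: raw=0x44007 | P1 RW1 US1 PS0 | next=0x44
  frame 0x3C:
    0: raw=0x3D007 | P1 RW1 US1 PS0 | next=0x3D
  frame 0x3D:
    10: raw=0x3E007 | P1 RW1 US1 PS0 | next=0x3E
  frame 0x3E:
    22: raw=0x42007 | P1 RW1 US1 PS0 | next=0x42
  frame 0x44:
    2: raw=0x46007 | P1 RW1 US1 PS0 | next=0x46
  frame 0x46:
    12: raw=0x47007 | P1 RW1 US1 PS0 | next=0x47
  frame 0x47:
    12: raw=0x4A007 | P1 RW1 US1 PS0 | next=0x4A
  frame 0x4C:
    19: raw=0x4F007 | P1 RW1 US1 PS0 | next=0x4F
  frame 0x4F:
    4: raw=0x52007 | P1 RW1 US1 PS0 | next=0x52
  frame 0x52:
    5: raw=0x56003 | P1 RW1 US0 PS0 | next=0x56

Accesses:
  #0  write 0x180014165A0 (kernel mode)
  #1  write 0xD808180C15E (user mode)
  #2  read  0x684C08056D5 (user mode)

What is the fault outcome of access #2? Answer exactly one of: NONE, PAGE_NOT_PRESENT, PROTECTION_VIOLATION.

Per-access translation:
#0 VA=0x180014165A0 (w,kernel):
  lvl0: tbl 0x3A, slot 3 ⇒ 0x3C007 (P1/RW1/US1/PS0)
  lvl1: tbl 0x3C, slot 0 ⇒ 0x3D007 (P1/RW1/US1/PS0)
  lvl2: tbl 0x3D, slot 10 ⇒ 0x3E007 (P1/RW1/US1/PS0)
  lvl3: tbl 0x3E, slot 22 ⇒ 0x42007 (P1/RW1/US1/PS0)
  → PA=0x425A0  (4 entries read)
#1 VA=0xD808180C15E (w,user):
  lvl0: tbl 0x3A, slot 27 ⇒ 0x44007 (P1/RW1/US1/PS0)
  lvl1: tbl 0x44, slot 2 ⇒ 0x46007 (P1/RW1/US1/PS0)
  lvl2: tbl 0x46, slot 12 ⇒ 0x47007 (P1/RW1/US1/PS0)
  lvl3: tbl 0x47, slot 12 ⇒ 0x4A007 (P1/RW1/US1/PS0)
  → PA=0x4A15E  (4 entries read)
#2 VA=0x684C08056D5 (r,user):
  lvl0: tbl 0x3A, slot 13 ⇒ 0x4C007 (P1/RW1/US1/PS0)
  lvl1: tbl 0x4C, slot 19 ⇒ 0x4F007 (P1/RW1/US1/PS0)
  lvl2: tbl 0x4F, slot 4 ⇒ 0x52007 (P1/RW1/US1/PS0)
  lvl3: tbl 0x52, slot 5 ⇒ 0x56003 (P1/RW1/US0/PS0)
  ✗ PROTECTION_VIOLATION  [4 reads]

Access #2 fault: PROTECTION_VIOLATION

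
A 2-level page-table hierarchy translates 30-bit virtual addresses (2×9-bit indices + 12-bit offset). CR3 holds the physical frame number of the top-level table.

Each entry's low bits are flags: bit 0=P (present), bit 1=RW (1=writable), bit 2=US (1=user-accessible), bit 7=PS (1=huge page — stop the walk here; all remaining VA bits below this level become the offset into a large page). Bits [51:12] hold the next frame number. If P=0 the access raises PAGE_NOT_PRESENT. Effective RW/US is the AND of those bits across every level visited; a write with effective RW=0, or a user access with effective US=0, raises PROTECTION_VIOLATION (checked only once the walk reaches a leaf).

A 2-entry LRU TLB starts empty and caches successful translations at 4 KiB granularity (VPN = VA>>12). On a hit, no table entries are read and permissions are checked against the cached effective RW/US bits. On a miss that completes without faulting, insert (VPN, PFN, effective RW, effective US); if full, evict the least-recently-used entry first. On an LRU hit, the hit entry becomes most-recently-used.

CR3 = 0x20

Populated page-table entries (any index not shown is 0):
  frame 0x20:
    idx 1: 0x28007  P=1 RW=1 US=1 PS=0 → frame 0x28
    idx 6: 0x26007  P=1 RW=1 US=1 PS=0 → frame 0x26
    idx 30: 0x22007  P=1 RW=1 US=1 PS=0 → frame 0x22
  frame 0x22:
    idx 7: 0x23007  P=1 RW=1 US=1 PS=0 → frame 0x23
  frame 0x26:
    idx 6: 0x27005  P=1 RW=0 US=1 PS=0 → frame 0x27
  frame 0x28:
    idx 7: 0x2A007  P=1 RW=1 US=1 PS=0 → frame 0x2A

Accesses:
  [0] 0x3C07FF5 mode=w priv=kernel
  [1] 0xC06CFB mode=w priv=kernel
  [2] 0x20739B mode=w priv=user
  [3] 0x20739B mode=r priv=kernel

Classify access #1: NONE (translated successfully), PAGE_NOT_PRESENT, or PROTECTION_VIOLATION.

Walk each access:
#0 VA=0x3C07FF5 (w,kernel):
  L0: frame=0x20 idx=30 entry=0x22007 [P=1 RW=1 US=1 PS=0]
  L1: frame=0x22 idx=7 entry=0x23007 [P=1 RW=1 US=1 PS=0]
  ✓ 0x23FF5  — 2 lookups
#1 VA=0xC06CFB (w,kernel):
  L0: frame=0x20 idx=6 entry=0x26007 [P=1 RW=1 US=1 PS=0]
  L1: frame=0x26 idx=6 entry=0x27005 [P=1 RW=0 US=1 PS=0]
  ✗ PROTECTION_VIOLATION  [2 reads]
#2 VA=0x20739B (w,user):
  L0: frame=0x20 idx=1 entry=0x28007 [P=1 RW=1 US=1 PS=0]
  L1: frame=0x28 idx=7 entry=0x2A007 [P=1 RW=1 US=1 PS=0]
  ✓ 0x2A39B  — 2 lookups
#3 VA=0x20739B (r,kernel):
  TLB hit vpn=0x207 → PA=0x2A39B

Access #1 fault: PROTECTION_VIOLATION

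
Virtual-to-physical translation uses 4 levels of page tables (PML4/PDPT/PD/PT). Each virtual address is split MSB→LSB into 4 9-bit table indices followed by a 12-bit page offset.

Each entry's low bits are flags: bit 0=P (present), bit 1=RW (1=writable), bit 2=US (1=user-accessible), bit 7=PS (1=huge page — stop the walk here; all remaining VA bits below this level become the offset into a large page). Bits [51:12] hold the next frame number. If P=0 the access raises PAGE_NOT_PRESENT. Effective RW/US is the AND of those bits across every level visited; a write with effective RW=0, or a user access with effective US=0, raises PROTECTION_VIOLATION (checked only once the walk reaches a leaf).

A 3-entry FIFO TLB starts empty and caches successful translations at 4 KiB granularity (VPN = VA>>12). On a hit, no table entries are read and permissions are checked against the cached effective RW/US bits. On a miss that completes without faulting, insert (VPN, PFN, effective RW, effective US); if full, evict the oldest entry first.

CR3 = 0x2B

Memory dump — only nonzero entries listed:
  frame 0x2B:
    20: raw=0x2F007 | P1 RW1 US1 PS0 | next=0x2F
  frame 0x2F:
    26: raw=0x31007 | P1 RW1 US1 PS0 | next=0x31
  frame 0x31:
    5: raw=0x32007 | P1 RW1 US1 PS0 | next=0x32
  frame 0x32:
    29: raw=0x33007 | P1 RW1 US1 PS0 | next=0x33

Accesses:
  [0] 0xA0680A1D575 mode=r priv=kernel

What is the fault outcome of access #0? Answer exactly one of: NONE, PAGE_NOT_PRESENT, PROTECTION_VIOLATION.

Walk each access:
#0 VA=0xA0680A1D575 (r,kernel):
  [0] read 0x2B idx=20: raw=0x2F007 flags P=1 W=1 U=1 S=0
  [1] read 0x2F idx=26: raw=0x31007 flags P=1 W=1 U=1 S=0
  [2] read 0x31 idx=5: raw=0x32007 flags P=1 W=1 U=1 S=0
  [3] read 0x32 idx=29: raw=0x33007 flags P=1 W=1 U=1 S=0
  → PA=0x33575  (4 entries read)

Access #0 fault: NONE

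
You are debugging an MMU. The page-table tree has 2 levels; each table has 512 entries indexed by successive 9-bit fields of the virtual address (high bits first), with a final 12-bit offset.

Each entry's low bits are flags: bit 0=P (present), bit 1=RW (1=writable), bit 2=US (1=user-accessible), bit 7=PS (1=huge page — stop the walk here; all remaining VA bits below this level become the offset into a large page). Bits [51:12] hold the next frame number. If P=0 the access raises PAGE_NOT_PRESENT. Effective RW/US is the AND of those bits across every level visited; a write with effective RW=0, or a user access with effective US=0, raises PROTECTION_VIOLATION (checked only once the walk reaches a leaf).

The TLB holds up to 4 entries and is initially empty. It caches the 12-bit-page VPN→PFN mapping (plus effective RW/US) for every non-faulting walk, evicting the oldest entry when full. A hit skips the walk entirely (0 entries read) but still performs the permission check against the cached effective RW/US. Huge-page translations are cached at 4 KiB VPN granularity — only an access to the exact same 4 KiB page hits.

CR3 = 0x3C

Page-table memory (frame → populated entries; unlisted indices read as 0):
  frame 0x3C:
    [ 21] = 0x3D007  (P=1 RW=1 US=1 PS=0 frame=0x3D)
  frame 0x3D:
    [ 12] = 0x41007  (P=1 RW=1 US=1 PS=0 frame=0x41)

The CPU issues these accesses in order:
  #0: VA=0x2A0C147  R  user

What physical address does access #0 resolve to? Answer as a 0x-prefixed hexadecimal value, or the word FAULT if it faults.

Trace:
#0 VA=0x2A0C147 (r,user):
  L0 @0x3C[21] → 0x3D007  P=1,RW=1,US=1,PS=0
  L1 @0x3D[12] → 0x41007  P=1,RW=1,US=1,PS=0
  ⇒ phys 0x41147  [2 reads]

Access #0 PA: 0x41147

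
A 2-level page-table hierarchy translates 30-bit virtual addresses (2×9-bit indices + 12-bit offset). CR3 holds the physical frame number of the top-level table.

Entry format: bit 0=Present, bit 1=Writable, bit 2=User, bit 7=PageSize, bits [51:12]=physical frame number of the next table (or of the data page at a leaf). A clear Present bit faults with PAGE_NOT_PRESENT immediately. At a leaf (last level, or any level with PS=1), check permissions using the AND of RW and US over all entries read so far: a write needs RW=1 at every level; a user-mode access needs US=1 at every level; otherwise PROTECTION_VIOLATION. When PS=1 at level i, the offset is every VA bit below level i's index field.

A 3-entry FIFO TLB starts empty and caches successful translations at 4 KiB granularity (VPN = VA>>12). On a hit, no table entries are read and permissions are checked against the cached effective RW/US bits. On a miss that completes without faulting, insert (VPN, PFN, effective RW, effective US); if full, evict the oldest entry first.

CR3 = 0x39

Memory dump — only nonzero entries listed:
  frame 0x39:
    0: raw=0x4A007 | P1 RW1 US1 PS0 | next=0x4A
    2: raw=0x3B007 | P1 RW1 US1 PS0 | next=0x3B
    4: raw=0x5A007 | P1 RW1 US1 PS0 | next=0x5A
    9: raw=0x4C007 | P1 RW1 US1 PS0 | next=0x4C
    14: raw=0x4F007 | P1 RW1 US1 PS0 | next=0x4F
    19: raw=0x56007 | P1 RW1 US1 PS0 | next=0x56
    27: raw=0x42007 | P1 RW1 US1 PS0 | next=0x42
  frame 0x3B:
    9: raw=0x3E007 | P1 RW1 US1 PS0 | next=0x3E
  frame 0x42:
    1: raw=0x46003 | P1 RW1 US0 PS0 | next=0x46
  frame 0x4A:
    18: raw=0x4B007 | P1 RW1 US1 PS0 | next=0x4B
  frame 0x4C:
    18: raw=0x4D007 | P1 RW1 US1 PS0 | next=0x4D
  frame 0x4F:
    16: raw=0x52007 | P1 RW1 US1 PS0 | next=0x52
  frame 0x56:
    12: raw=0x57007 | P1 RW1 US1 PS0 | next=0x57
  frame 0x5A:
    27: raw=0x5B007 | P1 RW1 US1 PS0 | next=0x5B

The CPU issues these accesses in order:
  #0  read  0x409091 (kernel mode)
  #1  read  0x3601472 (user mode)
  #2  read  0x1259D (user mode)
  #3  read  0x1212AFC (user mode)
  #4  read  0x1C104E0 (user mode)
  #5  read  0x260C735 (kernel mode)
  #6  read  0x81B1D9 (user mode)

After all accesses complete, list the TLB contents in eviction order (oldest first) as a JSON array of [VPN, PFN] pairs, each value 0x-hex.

Walk each access:
#0 VA=0x409091 (r,kernel):
  L0 @0x39[2] → 0x3B007  P=1,RW=1,US=1,PS=0
  L1 @0x3B[9] → 0x3E007  P=1,RW=1,US=1,PS=0
  ⇒ phys 0x3E091  [2 reads]
#1 VA=0x3601472 (r,user):
  L0 @0x39[27] → 0x42007  P=1,RW=1,US=1,PS=0
  L1 @0x42[1] → 0x46003  P=1,RW=1,US=0,PS=0
  ✗ PROTECTION_VIOLATION  [2 reads]
#2 VA=0x1259D (r,user):
  L0 @0x39[0] → 0x4A007  P=1,RW=1,US=1,PS=0
  L1 @0x4A[18] → 0x4B007  P=1,RW=1,US=1,PS=0
  ⇒ phys 0x4B59D  [2 reads]
#3 VA=0x1212AFC (r,user):
  L0 @0x39[9] → 0x4C007  P=1,RW=1,US=1,PS=0
  L1 @0x4C[18] → 0x4D007  P=1,RW=1,US=1,PS=0
  ⇒ phys 0x4DAFC  [2 reads]
#4 VA=0x1C104E0 (r,user):
  L0 @0x39[14] → 0x4F007  P=1,RW=1,US=1,PS=0
  L1 @0x4F[16] → 0x52007  P=1,RW=1,US=1,PS=0
  ⇒ phys 0x524E0  [2 reads]
#5 VA=0x260C735 (r,kernel):
  L0 @0x39[19] → 0x56007  P=1,RW=1,US=1,PS=0
  L1 @0x56[12] → 0x57007  P=1,RW=1,US=1,PS=0
  ⇒ phys 0x57735  [2 reads]
#6 VA=0x81B1D9 (r,user):
  L0 @0x39[4] → 0x5A007  P=1,RW=1,US=1,PS=0
  L1 @0x5A[27] → 0x5B007  P=1,RW=1,US=1,PS=0
  ⇒ phys 0x5B1D9  [2 reads]

TLB: [["0x1C10", "0x52"], ["0x260C", "0x57"], ["0x81B", "0x5B"]]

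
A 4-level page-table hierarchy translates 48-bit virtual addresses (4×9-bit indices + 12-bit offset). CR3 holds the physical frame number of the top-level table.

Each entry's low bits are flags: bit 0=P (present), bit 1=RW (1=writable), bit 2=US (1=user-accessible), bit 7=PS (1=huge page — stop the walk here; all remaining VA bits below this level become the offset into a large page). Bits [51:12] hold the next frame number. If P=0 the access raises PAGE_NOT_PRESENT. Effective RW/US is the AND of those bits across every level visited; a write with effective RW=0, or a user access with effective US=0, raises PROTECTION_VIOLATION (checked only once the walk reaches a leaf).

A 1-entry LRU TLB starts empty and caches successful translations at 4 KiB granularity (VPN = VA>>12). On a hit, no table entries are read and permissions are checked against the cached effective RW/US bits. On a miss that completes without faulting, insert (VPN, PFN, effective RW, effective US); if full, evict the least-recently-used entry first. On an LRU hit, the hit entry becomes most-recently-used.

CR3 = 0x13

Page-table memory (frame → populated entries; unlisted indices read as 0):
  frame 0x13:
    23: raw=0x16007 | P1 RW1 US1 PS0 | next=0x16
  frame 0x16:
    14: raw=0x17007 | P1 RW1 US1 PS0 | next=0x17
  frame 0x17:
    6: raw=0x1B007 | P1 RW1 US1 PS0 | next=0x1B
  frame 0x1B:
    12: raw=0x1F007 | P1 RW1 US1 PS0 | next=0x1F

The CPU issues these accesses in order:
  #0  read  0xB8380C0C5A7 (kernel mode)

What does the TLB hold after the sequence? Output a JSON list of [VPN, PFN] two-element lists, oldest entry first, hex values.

Walk each access:
#0 VA=0xB8380C0C5A7 (r,kernel):
  L0: frame=0x13 idx=23 entry=0x16007 [P=1 RW=1 US=1 PS=0]
  L1: frame=0x16 idx=14 entry=0x17007 [P=1 RW=1 US=1 PS=0]
  L2: frame=0x17 idx=6 entry=0x1B007 [P=1 RW=1 US=1 PS=0]
  L3: frame=0x1B idx=12 entry=0x1F007 [P=1 RW=1 US=1 PS=0]
  → PA=0x1F5A7  (4 entries read)

TLB: [["0xB8380C0C", "0x1F"]]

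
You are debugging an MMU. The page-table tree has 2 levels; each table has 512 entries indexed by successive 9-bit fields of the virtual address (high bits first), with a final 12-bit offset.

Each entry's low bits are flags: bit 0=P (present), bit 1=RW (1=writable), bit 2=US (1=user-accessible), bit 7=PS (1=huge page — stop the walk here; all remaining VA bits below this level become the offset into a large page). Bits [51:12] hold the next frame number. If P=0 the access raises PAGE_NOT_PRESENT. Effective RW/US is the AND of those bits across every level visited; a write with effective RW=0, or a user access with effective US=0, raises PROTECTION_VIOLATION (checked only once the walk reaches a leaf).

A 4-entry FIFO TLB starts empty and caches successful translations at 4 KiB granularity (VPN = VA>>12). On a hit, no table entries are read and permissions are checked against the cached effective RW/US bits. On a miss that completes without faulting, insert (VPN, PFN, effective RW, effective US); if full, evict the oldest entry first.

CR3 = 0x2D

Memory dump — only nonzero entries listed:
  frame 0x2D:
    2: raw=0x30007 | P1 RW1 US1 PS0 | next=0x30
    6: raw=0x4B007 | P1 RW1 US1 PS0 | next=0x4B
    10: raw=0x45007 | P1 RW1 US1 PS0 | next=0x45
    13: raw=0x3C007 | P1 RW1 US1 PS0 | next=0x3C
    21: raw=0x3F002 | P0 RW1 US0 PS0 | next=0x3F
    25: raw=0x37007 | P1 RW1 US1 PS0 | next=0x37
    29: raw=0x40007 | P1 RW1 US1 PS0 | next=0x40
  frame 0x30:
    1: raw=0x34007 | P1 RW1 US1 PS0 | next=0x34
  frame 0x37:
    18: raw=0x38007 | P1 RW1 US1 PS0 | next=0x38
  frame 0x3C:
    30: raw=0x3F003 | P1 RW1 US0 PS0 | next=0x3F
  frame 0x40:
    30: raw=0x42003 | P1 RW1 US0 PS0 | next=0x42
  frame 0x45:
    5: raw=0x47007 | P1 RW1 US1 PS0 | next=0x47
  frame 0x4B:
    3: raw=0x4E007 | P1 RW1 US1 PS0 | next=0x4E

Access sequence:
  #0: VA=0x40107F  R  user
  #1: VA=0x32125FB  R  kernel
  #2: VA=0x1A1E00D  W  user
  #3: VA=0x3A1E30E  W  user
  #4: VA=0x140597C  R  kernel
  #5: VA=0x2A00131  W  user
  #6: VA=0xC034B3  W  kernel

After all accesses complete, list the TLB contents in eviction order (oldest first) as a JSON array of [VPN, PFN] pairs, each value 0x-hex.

Trace:
#0 VA=0x40107F (r,user):
  L0 @0x2D[2] → 0x30007  P=1,RW=1,US=1,PS=0
  L1 @0x30[1] → 0x34007  P=1,RW=1,US=1,PS=0
  ✓ 0x3407F  — 2 lookups
#1 VA=0x32125FB (r,kernel):
  L0 @0x2D[25] → 0x37007  P=1,RW=1,US=1,PS=0
  L1 @0x37[18] → 0x38007  P=1,RW=1,US=1,PS=0
  ✓ 0x385FB  — 2 lookups
#2 VA=0x1A1E00D (w,user):
  L0 @0x2D[13] → 0x3C007  P=1,RW=1,US=1,PS=0
  L1 @0x3C[30] → 0x3F003  P=1,RW=1,US=0,PS=0
  → PROTECTION_VIOLATION  (2 entries read)
#3 VA=0x3A1E30E (w,user):
  L0 @0x2D[29] → 0x40007  P=1,RW=1,US=1,PS=0
  L1 @0x40[30] → 0x42003  P=1,RW=1,US=0,PS=0
  → PROTECTION_VIOLATION  (2 entries read)
#4 VA=0x140597C (r,kernel):
  L0 @0x2D[10] → 0x45007  P=1,RW=1,US=1,PS=0
  L1 @0x45[5] → 0x47007  P=1,RW=1,US=1,PS=0
  ✓ 0x4797C  — 2 lookups
#5 VA=0x2A00131 (w,user):
  L0 @0x2D[21] → 0x3F002  P=0,RW=1,US=0,PS=0
  → PAGE_NOT_PRESENT  (1 entries read)
#6 VA=0xC034B3 (w,kernel):
  L0 @0x2D[6] → 0x4B007  P=1,RW=1,US=1,PS=0
  L1 @0x4B[3] → 0x4E007  P=1,RW=1,US=1,PS=0
  ✓ 0x4E4B3  — 2 lookups

TLB: [["0x401", "0x34"], ["0x3212", "0x38"], ["0x1405", "0x47"], ["0xC03", "0x4E"]]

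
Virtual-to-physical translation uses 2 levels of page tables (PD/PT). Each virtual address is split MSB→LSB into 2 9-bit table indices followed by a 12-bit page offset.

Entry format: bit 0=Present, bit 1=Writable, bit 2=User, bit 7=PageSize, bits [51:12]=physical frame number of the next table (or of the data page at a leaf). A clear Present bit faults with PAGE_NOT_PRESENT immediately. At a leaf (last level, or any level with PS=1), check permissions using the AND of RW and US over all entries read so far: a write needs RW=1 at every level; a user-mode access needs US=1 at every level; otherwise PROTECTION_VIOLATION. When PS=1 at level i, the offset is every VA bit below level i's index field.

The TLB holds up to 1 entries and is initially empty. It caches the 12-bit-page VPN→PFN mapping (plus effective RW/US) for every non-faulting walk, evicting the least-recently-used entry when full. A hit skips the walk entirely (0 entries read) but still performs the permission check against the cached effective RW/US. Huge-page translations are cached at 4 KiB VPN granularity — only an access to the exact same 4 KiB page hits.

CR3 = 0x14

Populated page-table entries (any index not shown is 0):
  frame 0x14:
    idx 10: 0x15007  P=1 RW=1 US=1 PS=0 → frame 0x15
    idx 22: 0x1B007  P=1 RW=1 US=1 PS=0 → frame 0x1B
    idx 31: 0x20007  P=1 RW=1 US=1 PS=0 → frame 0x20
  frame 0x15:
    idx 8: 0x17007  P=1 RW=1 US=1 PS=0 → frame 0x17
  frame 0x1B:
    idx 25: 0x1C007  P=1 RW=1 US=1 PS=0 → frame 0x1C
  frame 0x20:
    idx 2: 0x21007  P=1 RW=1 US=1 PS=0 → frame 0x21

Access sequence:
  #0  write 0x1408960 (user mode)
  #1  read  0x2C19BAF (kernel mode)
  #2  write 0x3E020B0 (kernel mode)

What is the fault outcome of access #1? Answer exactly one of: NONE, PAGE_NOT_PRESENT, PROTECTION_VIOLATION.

Per-access translation:
#0 VA=0x1408960 (w,user):
  L0 @0x14[10] → 0x15007  P=1,RW=1,US=1,PS=0
  L1 @0x15[8] → 0x17007  P=1,RW=1,US=1,PS=0
  ✓ 0x17960  — 2 lookups
#1 VA=0x2C19BAF (r,kernel):
  L0 @0x14[22] → 0x1B007  P=1,RW=1,US=1,PS=0
  L1 @0x1B[25] → 0x1C007  P=1,RW=1,US=1,PS=0
  ✓ 0x1CBAF  — 2 lookups
#2 VA=0x3E020B0 (w,kernel):
  L0 @0x14[31] → 0x20007  P=1,RW=1,US=1,PS=0
  L1 @0x20[2] → 0x21007  P=1,RW=1,US=1,PS=0
  ✓ 0x210B0  — 2 lookups

Access #1 fault: NONE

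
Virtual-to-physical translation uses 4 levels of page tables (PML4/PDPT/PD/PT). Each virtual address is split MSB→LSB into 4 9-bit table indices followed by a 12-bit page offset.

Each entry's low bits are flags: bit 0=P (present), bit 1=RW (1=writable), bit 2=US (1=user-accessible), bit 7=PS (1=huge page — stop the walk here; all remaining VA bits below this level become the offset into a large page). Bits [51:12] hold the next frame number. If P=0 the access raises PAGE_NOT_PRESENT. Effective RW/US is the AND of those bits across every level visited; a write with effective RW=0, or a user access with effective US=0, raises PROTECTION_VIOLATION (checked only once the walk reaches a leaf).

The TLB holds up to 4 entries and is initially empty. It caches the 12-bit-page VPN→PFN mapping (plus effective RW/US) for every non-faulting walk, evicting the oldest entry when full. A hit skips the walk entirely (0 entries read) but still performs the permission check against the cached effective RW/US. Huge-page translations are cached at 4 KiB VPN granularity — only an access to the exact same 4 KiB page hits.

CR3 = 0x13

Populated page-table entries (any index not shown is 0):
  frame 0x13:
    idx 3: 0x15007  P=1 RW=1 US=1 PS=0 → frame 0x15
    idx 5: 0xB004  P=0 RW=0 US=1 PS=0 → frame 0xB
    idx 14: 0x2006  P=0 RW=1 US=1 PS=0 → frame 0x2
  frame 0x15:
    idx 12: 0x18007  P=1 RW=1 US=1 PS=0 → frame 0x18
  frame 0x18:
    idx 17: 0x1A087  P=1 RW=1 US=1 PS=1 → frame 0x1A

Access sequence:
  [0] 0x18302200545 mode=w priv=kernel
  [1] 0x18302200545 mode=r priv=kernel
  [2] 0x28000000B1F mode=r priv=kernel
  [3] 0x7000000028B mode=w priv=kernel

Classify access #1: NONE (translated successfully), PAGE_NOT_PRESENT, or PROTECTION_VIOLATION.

Trace:
#0 VA=0x18302200545 (w,kernel):
  L0: frame=0x13 idx=3 entry=0x15007 [P=1 RW=1 US=1 PS=0]
  L1: frame=0x15 idx=12 entry=0x18007 [P=1 RW=1 US=1 PS=0]
  L2: frame=0x18 idx=17 entry=0x1A087 [P=1 RW=1 US=1 PS=1]
  → PA=0x1A545 (huge @L2)  (3 entries read)
#1 VA=0x18302200545 (r,kernel):
  TLB hit vpn=0x18302200 → PA=0x1A545
#2 VA=0x28000000B1F (r,kernel):
  L0: frame=0x13 idx=5 entry=0xB004 [P=0 RW=0 US=1 PS=0]
  ✗ PAGE_NOT_PRESENT  [1 reads]
#3 VA=0x7000000028B (w,kernel):
  L0: frame=0x13 idx=14 entry=0x2006 [P=0 RW=1 US=1 PS=0]
  ✗ PAGE_NOT_PRESENT  [1 reads]

Access #1 fault: NONE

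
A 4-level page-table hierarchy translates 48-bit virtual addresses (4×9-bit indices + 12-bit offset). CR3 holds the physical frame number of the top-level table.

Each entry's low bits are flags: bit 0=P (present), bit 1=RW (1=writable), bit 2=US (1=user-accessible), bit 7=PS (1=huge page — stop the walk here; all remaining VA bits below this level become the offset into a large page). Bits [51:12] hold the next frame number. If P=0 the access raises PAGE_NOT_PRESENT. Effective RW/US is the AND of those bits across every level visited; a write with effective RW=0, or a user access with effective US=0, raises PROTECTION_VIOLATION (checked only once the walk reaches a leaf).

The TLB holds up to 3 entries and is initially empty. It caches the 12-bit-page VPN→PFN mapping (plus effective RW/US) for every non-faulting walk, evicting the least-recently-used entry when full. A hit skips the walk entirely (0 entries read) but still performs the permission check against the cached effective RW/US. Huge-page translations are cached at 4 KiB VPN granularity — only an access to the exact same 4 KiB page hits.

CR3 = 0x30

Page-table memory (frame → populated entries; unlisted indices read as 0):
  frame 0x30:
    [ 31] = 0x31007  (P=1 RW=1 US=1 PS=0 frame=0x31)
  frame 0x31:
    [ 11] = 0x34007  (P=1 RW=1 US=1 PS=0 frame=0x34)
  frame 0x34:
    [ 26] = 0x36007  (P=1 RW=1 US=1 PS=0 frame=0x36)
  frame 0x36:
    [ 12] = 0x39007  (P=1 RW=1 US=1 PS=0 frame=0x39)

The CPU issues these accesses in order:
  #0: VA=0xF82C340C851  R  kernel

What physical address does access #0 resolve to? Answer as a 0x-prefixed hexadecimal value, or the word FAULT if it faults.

Trace:
#0 VA=0xF82C340C851 (r,kernel):
  L0 @0x30[31] → 0x31007  P=1,RW=1,US=1,PS=0
  L1 @0x31[11] → 0x34007  P=1,RW=1,US=1,PS=0
  L2 @0x34[26] → 0x36007  P=1,RW=1,US=1,PS=0
  L3 @0x36[12] → 0x39007  P=1,RW=1,US=1,PS=0
  ✓ 0x39851  — 4 lookups

Access #0 PA: 0x39851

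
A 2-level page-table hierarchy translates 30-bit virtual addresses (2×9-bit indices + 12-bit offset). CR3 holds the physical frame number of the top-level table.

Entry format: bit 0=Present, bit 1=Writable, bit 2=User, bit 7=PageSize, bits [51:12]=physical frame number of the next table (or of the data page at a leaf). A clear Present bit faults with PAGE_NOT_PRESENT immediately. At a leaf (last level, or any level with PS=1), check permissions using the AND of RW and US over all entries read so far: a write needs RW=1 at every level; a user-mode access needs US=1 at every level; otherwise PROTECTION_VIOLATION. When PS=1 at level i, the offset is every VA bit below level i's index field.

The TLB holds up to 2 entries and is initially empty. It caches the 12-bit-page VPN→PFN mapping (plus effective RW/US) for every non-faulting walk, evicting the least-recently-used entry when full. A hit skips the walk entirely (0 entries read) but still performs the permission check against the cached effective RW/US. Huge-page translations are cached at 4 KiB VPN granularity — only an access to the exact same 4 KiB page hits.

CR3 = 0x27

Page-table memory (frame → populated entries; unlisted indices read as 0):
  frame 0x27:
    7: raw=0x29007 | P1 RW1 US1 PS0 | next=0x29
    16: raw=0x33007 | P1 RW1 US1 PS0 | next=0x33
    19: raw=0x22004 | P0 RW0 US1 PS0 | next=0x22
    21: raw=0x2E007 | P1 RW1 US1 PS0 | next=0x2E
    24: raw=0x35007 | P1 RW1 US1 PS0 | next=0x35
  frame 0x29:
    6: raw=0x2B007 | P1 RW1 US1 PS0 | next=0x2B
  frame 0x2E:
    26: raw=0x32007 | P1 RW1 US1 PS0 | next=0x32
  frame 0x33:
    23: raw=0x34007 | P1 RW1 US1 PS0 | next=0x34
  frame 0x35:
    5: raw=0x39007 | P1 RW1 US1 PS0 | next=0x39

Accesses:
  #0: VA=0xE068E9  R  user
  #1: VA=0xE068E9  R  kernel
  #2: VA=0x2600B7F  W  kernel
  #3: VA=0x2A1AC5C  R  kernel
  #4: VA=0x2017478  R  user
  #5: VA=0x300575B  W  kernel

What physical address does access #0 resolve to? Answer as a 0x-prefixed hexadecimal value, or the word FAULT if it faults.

Trace:
#0 VA=0xE068E9 (r,user):
  [0] read 0x27 idx=7: raw=0x29007 flags P=1 W=1 U=1 S=0
  [1] read 0x29 idx=6: raw=0x2B007 flags P=1 W=1 U=1 S=0
  → PA=0x2B8E9  (2 entries read)
#1 VA=0xE068E9 (r,kernel):
  TLB hit vpn=0xE06 → PA=0x2B8E9
#2 VA=0x2600B7F (w,kernel):
  [0] read 0x27 idx=19: raw=0x22004 flags P=0 W=0 U=1 S=0
  ✗ PAGE_NOT_PRESENT  [1 reads]
#3 VA=0x2A1AC5C (r,kernel):
  [0] read 0x27 idx=21: raw=0x2E007 flags P=1 W=1 U=1 S=0
  [1] read 0x2E idx=26: raw=0x32007 flags P=1 W=1 U=1 S=0
  → PA=0x32C5C  (2 entries read)
#4 VA=0x2017478 (r,user):
  [0] read 0x27 idx=16: raw=0x33007 flags P=1 W=1 U=1 S=0
  [1] read 0x33 idx=23: raw=0x34007 flags P=1 W=1 U=1 S=0
  → PA=0x34478  (2 entries read)
#5 VA=0x300575B (w,kernel):
  [0] read 0x27 idx=24: raw=0x35007 flags P=1 W=1 U=1 S=0
  [1] read 0x35 idx=5: raw=0x39007 flags P=1 W=1 U=1 S=0
  → PA=0x3975B  (2 entries read)

Access #0 PA: 0x2B8E9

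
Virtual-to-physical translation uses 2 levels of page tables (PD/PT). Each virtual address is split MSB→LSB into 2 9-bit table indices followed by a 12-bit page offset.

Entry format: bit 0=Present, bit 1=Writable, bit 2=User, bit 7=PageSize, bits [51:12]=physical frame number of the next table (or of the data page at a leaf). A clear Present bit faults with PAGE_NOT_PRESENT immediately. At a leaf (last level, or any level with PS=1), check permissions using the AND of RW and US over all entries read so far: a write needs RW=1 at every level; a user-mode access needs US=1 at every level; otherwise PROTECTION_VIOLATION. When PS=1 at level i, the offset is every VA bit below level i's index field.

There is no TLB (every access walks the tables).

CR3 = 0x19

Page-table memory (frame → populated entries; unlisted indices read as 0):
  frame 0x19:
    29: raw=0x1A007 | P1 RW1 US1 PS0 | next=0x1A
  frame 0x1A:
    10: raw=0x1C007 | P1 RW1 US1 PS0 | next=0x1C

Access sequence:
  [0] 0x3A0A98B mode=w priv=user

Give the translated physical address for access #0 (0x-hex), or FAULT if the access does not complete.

Walk each access:
#0 VA=0x3A0A98B (w,user):
  [0] read 0x19 idx=29: raw=0x1A007 flags P=1 W=1 U=1 S=0
  [1] read 0x1A idx=10: raw=0x1C007 flags P=1 W=1 U=1 S=0
  ⇒ phys 0x1C98B  [2 reads]

Access #0 PA: 0x1C98B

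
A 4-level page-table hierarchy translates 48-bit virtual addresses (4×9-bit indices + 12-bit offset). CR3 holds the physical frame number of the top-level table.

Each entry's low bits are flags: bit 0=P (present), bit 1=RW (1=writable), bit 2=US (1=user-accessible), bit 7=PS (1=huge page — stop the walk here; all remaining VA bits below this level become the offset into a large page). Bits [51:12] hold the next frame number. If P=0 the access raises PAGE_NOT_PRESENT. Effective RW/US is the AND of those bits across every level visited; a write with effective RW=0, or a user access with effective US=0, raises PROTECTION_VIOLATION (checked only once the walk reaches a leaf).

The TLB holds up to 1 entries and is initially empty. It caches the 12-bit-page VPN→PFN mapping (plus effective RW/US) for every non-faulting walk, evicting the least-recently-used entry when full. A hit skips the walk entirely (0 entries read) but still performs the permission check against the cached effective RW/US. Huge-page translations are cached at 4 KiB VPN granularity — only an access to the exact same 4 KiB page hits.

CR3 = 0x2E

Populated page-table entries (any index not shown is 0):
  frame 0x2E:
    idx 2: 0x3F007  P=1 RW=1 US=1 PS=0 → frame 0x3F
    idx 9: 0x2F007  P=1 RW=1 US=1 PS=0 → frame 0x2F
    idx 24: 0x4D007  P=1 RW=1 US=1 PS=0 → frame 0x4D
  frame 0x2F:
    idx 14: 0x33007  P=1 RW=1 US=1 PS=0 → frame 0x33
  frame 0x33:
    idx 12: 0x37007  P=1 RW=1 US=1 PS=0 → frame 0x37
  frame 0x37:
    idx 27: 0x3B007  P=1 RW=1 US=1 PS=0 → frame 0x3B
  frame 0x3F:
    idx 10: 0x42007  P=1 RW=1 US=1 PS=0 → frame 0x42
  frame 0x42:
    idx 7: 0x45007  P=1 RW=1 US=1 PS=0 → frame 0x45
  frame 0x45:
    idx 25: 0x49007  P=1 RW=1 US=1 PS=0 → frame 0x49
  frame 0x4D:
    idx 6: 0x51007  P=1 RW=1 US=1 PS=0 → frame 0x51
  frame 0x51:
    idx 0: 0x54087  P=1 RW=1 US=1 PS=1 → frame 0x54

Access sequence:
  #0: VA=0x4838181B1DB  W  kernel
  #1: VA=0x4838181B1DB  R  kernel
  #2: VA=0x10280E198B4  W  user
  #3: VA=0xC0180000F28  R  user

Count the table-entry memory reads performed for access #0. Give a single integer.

Per-access translation:
#0 VA=0x4838181B1DB (w,kernel):
  L0: frame=0x2E idx=9 entry=0x2F007 [P=1 RW=1 US=1 PS=0]
  L1: frame=0x2F idx=14 entry=0x33007 [P=1 RW=1 US=1 PS=0]
  L2: frame=0x33 idx=12 entry=0x37007 [P=1 RW=1 US=1 PS=0]
  L3: frame=0x37 idx=27 entry=0x3B007 [P=1 RW=1 US=1 PS=0]
  ⇒ phys 0x3B1DB  [4 reads]
#1 VA=0x4838181B1DB (r,kernel):
  TLB hit vpn=0x4838181B → PA=0x3B1DB
#2 VA=0x10280E198B4 (w,user):
  L0: frame=0x2E idx=2 entry=0x3F007 [P=1 RW=1 US=1 PS=0]
  L1: frame=0x3F idx=10 entry=0x42007 [P=1 RW=1 US=1 PS=0]
  L2: frame=0x42 idx=7 entry=0x45007 [P=1 RW=1 US=1 PS=0]
  L3: frame=0x45 idx=25 entry=0x49007 [P=1 RW=1 US=1 PS=0]
  ⇒ phys 0x498B4  [4 reads]
#3 VA=0xC0180000F28 (r,user):
  L0: frame=0x2E idx=24 entry=0x4D007 [P=1 RW=1 US=1 PS=0]
  L1: frame=0x4D idx=6 entry=0x51007 [P=1 RW=1 US=1 PS=0]
  L2: frame=0x51 idx=0 entry=0x54087 [P=1 RW=1 US=1 PS=1]
  ⇒ phys 0x54F28 (huge @L2)  [3 reads]

Entries read for #0: 4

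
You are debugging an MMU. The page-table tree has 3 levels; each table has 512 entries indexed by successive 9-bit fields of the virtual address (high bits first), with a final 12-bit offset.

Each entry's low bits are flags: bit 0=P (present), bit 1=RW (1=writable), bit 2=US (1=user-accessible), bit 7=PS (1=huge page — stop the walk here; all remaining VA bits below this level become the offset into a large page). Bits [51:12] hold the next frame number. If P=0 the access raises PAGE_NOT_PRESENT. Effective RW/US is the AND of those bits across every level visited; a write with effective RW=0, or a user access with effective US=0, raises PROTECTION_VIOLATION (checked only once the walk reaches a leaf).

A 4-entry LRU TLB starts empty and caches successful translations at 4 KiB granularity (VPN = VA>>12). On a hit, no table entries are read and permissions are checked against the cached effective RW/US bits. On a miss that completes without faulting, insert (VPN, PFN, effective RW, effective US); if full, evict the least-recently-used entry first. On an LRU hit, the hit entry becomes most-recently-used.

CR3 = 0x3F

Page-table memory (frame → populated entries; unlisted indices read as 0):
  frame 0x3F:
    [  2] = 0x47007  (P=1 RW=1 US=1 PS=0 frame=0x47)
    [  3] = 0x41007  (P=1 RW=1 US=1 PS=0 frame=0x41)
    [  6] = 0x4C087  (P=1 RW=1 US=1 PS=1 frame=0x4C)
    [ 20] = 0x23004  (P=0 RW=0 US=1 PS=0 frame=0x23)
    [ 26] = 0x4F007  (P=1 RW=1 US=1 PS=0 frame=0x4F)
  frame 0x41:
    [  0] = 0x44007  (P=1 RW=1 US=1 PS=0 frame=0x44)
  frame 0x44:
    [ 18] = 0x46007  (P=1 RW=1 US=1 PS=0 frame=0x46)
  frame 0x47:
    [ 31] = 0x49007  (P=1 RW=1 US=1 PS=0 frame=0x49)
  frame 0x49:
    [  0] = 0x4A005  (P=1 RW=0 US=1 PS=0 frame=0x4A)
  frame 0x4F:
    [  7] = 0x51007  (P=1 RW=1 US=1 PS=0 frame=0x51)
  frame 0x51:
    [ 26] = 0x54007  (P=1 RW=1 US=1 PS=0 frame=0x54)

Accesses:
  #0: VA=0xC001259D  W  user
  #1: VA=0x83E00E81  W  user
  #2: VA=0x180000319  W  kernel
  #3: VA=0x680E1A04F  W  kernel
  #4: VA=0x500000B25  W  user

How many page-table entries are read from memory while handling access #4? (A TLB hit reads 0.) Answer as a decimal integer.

Per-access translation:
#0 VA=0xC001259D (w,user):
  [0] read 0x3F idx=3: raw=0x41007 flags P=1 W=1 U=1 S=0
  [1] read 0x41 idx=0: raw=0x44007 flags P=1 W=1 U=1 S=0
  [2] read 0x44 idx=18: raw=0x46007 flags P=1 W=1 U=1 S=0
  → PA=0x4659D  (3 entries read)
#1 VA=0x83E00E81 (w,user):
  [0] read 0x3F idx=2: raw=0x47007 flags P=1 W=1 U=1 S=0
  [1] read 0x47 idx=31: raw=0x49007 flags P=1 W=1 U=1 S=0
  [2] read 0x49 idx=0: raw=0x4A005 flags P=1 W=0 U=1 S=0
  → PROTECTION_VIOLATION  (3 entries read)
#2 VA=0x180000319 (w,kernel):
  [0] read 0x3F idx=6: raw=0x4C087 flags P=1 W=1 U=1 S=1
  → PA=0x4C319 (huge @L0)  (1 entries read)
#3 VA=0x680E1A04F (w,kernel):
  [0] read 0x3F idx=26: raw=0x4F007 flags P=1 W=1 U=1 S=0
  [1] read 0x4F idx=7: raw=0x51007 flags P=1 W=1 U=1 S=0
  [2] read 0x51 idx=26: raw=0x54007 flags P=1 W=1 U=1 S=0
  → PA=0x5404F  (3 entries read)
#4 VA=0x500000B25 (w,user):
  [0] read 0x3F idx=20: raw=0x23004 flags P=0 W=0 U=1 S=0
  → PAGE_NOT_PRESENT  (1 entries read)

Entries read for #4: 1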